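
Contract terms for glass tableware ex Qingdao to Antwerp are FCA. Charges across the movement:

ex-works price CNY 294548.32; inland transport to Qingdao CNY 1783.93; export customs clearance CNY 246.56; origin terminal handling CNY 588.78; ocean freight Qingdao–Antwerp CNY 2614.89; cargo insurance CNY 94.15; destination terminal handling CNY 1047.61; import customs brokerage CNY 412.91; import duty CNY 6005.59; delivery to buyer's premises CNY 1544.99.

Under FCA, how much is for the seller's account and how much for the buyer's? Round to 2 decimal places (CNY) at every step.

Seller: CNY 296578.81; buyer: CNY 12308.92

FCA: the seller delivers export-cleared goods to the carrier; the buyer bears costs from that point.
Seller's account: goods 294548.32 + inland to port 1783.93 + export clearance 246.56 = 296578.81
Buyer's account: origin terminal 588.78 + freight 2614.89 + insurance 94.15 + destination terminal 1047.61 + brokerage 412.91 + duty 6005.59 + delivery 1544.99 = 12308.92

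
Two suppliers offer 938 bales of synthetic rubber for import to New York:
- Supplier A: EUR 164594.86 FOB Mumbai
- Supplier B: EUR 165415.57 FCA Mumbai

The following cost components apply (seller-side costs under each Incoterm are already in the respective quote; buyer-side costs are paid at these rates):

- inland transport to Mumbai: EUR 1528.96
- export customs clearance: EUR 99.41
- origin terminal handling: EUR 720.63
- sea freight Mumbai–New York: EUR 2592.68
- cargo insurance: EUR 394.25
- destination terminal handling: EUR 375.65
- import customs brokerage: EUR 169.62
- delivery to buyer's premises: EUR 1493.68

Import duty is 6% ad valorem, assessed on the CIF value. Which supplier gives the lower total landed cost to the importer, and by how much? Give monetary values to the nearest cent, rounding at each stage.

Supplier A (FOB):
CIF value = FOB price + freight + insurance = 164594.86 + 2592.68 + 394.25 = 167581.79
Import duty = 167581.79 × 6% = 10054.91
Buyer bears (A): 2592.68 + 394.25 + 375.65 + 169.62 + 1493.68 = 5025.88
Landed cost (A) = invoice 164594.86 + 5025.88 + duty 10054.91 = 179675.65
Supplier B (FCA):
CIF value = FCA price + origin terminal + freight + insurance = 165415.57 + 720.63 + 2592.68 + 394.25 = 169123.13
Import duty = 169123.13 × 6% = 10147.39
Buyer bears (B): 720.63 + 2592.68 + 394.25 + 375.65 + 169.62 + 1493.68 = 5746.51
Landed cost (B) = invoice 165415.57 + 5746.51 + duty 10147.39 = 181309.47
Difference = |179675.65 − 181309.47| = 1633.82

Supplier A is cheaper by EUR 1633.82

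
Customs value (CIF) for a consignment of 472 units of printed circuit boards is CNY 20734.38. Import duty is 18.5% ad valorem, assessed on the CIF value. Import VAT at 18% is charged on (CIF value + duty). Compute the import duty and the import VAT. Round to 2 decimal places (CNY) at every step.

Import duty: CNY 3835.86; import VAT: CNY 4422.64

Import duty = 20734.38 × 18.5% = 3835.86
VAT base = CIF + duty = 20734.38 + 3835.86 = 24570.24
Import VAT = 24570.24 × 18% = 4422.64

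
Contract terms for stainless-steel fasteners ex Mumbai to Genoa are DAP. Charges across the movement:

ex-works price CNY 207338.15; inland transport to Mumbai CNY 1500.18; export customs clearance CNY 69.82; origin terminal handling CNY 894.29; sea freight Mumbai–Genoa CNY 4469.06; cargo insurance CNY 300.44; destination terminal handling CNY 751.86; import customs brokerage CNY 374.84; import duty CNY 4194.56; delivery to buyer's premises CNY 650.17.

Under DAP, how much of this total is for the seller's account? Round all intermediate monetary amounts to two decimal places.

Seller's account: CNY 215973.97

DAP: the seller bears all costs to the named destination except import duty and clearance.
Seller's account: goods 207338.15 + inland to port 1500.18 + export clearance 69.82 + origin terminal 894.29 + freight 4469.06 + insurance 300.44 + destination terminal 751.86 + delivery 650.17 = 215973.97
Buyer's account: brokerage 374.84 + duty 4194.56 = 4569.40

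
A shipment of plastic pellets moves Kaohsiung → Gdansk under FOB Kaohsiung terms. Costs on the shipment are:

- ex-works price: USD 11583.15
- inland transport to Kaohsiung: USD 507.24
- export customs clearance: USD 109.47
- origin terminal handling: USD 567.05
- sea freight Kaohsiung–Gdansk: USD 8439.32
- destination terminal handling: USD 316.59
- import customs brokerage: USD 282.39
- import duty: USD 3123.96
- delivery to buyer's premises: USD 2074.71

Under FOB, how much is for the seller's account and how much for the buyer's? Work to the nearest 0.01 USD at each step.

FOB: the seller bears costs until goods are on board at the origin port; the buyer bears freight, insurance and all costs thereafter.
Seller's account: goods 11583.15 + inland to port 507.24 + export clearance 109.47 + origin terminal 567.05 = 12766.91
Buyer's account: freight 8439.32 + destination terminal 316.59 + brokerage 282.39 + duty 3123.96 + delivery 2074.71 = 14236.97

Seller: USD 12766.91; buyer: USD 14236.97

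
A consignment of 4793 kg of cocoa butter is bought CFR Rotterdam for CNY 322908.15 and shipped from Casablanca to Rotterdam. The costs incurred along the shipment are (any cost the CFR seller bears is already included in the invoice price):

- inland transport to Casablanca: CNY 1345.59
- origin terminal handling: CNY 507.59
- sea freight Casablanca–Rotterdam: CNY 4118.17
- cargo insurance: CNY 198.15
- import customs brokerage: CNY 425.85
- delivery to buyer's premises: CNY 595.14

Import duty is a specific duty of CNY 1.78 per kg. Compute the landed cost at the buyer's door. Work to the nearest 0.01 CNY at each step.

Total landed cost: CNY 332658.83

CFR: the seller pays costs through ocean freight to the destination port, but not insurance.
Already in the invoice (seller's account under CFR): inland to port, origin terminal, freight — exclude.
CIF value = CFR price + insurance = 322908.15 + 198.15 = 323106.30
Import duty = 4793 × 1.78 = 8531.54
Buyer bears: insurance 198.15 + brokerage 425.85 + delivery 595.14 + duty 8531.54 = 9750.68
Landed cost = invoice 322908.15 + 9750.68 = 332658.83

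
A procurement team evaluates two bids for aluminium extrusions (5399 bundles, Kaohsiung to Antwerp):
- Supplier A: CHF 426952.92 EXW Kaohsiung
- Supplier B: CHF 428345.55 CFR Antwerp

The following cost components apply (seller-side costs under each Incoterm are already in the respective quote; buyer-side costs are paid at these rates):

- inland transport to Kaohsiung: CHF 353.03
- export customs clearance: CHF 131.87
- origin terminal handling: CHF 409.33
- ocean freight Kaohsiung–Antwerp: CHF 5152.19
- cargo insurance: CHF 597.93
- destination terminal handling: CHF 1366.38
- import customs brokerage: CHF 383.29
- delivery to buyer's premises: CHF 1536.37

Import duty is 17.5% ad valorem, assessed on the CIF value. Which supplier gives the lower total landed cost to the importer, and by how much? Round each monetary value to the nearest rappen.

Supplier A (EXW):
CIF value = EXW price + inland to port + export clearance + origin terminal + freight + insurance = 426952.92 + 353.03 + 131.87 + 409.33 + 5152.19 + 597.93 = 433597.27
Import duty = 433597.27 × 17.5% = 75879.52
Buyer bears (A): 353.03 + 131.87 + 409.33 + 5152.19 + 597.93 + 1366.38 + 383.29 + 1536.37 = 9930.39
Landed cost (A) = invoice 426952.92 + 9930.39 + duty 75879.52 = 512762.83
Supplier B (CFR):
CIF value = CFR price + insurance = 428345.55 + 597.93 = 428943.48
Import duty = 428943.48 × 17.5% = 75065.11
Buyer bears (B): 597.93 + 1366.38 + 383.29 + 1536.37 = 3883.97
Landed cost (B) = invoice 428345.55 + 3883.97 + duty 75065.11 = 507294.63
Difference = |512762.83 − 507294.63| = 5468.20

Supplier B is cheaper by CHF 5468.20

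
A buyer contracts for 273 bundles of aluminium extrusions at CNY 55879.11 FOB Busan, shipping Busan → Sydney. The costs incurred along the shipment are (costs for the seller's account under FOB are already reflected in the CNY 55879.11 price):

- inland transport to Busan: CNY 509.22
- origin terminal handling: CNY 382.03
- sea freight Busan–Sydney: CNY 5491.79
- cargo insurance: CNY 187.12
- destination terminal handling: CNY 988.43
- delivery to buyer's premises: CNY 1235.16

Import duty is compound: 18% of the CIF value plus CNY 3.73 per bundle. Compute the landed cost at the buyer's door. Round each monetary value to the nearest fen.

Total landed cost: CNY 75880.34

FOB: the seller bears costs until goods are on board at the origin port; the buyer bears freight, insurance and all costs thereafter.
Already in the invoice (seller's account under FOB): inland to port, origin terminal — exclude.
CIF value = FOB price + freight + insurance = 55879.11 + 5491.79 + 187.12 = 61558.02
Ad valorem component: 61558.02 × 18% = 11080.44
Specific component: 273 × 3.73 = 1018.29
Import duty = 11080.44 + 1018.29 = 12098.73
Buyer bears: freight 5491.79 + insurance 187.12 + destination terminal 988.43 + delivery 1235.16 + duty 12098.73 = 20001.23
Landed cost = invoice 55879.11 + 20001.23 = 75880.34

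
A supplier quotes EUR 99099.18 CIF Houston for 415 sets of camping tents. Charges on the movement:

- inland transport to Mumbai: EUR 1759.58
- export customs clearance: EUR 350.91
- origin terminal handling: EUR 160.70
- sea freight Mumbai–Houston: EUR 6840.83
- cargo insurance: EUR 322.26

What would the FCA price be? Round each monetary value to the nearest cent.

FCA price: EUR 91775.39

Not relevant to the conversion: export clearance, inland to port — on the seller under both CIF and FCA; already in the CIF price and stays in the FCA price.
From CIF to FCA, the seller no longer bears: origin terminal, freight, insurance.
FCA price = 99099.18 − 160.70 − 6840.83 − 322.26 = 91775.39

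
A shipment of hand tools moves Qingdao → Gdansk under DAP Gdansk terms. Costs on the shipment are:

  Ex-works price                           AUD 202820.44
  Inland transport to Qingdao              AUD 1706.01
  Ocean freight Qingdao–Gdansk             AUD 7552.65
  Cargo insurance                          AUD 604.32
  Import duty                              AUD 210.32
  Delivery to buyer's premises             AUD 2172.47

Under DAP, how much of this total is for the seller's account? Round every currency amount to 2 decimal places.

Seller's account: AUD 214855.89

DAP: the seller bears all costs to the named destination except import duty and clearance.
Seller's account: goods 202820.44 + inland to port 1706.01 + freight 7552.65 + insurance 604.32 + delivery 2172.47 = 214855.89
Buyer's account: duty 210.32 = 210.32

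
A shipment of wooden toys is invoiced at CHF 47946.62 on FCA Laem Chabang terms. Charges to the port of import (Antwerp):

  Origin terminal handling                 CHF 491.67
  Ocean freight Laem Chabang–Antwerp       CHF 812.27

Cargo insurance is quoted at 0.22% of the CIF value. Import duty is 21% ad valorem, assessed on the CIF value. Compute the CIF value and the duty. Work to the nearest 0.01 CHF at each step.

Let C be the CIF value. C = FCA price + pre-shipment costs + freight + 0.22% × C
C − 0.22% × C = 47946.62 + 491.67 + 812.27
0.9978 × C = 49250.56
C = 49250.56 / 0.9978 = 49359.15
Insurance premium = 0.22% × 49359.15 = 108.59
Import duty = 49359.15 × 21% = 10365.42

CIF value: CHF 49359.15; import duty: CHF 10365.42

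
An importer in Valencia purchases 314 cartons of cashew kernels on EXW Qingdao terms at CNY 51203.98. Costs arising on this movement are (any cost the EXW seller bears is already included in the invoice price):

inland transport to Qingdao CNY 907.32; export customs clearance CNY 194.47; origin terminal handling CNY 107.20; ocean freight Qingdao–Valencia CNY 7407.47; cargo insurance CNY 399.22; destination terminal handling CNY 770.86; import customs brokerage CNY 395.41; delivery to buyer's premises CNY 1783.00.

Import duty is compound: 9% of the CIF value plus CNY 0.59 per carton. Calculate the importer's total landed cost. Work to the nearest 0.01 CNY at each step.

EXW: the seller makes goods available at their premises; the buyer bears all onward costs.
CIF value = EXW price + inland to port + export clearance + origin terminal + freight + insurance = 51203.98 + 907.32 + 194.47 + 107.20 + 7407.47 + 399.22 = 60219.66
Ad valorem component: 60219.66 × 9% = 5419.77
Specific component: 314 × 0.59 = 185.26
Import duty = 5419.77 + 185.26 = 5605.03
Buyer bears: inland to port 907.32 + export clearance 194.47 + origin terminal 107.20 + freight 7407.47 + insurance 399.22 + destination terminal 770.86 + brokerage 395.41 + delivery 1783.00 + duty 5605.03 = 17569.98
Landed cost = invoice 51203.98 + 17569.98 = 68773.96

Total landed cost: CNY 68773.96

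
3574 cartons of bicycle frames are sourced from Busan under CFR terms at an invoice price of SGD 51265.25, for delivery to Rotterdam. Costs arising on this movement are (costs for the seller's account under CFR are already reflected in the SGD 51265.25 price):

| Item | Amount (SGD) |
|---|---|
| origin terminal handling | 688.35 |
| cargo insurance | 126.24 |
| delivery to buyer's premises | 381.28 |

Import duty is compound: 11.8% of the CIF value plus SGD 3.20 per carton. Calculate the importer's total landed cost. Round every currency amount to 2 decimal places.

Total landed cost: SGD 69273.77

CFR: the seller pays costs through ocean freight to the destination port, but not insurance.
Already in the invoice (seller's account under CFR): origin terminal — exclude.
CIF value = CFR price + insurance = 51265.25 + 126.24 = 51391.49
Ad valorem component: 51391.49 × 11.8% = 6064.20
Specific component: 3574 × 3.20 = 11436.80
Import duty = 6064.20 + 11436.80 = 17501.00
Buyer bears: insurance 126.24 + delivery 381.28 + duty 17501.00 = 18008.52
Landed cost = invoice 51265.25 + 18008.52 = 69273.77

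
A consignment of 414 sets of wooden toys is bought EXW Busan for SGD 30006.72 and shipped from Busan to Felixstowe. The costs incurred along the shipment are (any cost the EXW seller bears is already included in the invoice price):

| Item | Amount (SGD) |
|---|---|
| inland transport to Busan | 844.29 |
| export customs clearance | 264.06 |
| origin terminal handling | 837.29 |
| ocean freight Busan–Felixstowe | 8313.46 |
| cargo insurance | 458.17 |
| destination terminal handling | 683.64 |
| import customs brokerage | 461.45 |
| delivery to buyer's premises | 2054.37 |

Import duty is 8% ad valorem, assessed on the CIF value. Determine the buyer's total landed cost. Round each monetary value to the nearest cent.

Total landed cost: SGD 47181.37

EXW: the seller makes goods available at their premises; the buyer bears all onward costs.
CIF value = EXW price + inland to port + export clearance + origin terminal + freight + insurance = 30006.72 + 844.29 + 264.06 + 837.29 + 8313.46 + 458.17 = 40723.99
Import duty = 40723.99 × 8% = 3257.92
Buyer bears: inland to port 844.29 + export clearance 264.06 + origin terminal 837.29 + freight 8313.46 + insurance 458.17 + destination terminal 683.64 + brokerage 461.45 + delivery 2054.37 + duty 3257.92 = 17174.65
Landed cost = invoice 30006.72 + 17174.65 = 47181.37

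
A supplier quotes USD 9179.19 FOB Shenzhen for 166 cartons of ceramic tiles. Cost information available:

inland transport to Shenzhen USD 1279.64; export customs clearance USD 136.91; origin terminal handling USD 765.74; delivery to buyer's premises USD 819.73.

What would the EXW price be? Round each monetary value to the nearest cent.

EXW price: USD 6996.90

Not relevant to the conversion: delivery — on the buyer under both terms; not part of either seller's price.
From FOB to EXW, the seller no longer bears: inland to port, export clearance, origin terminal.
EXW price = 9179.19 − 1279.64 − 136.91 − 765.74 = 6996.90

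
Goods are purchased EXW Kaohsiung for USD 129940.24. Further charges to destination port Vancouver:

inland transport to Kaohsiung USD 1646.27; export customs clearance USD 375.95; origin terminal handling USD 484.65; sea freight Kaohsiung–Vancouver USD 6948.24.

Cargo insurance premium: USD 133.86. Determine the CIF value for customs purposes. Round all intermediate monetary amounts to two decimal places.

CIF value: USD 139529.21

CIF = EXW price + pre-shipment costs + freight + insurance
CIF = 129940.24 + 1646.27 + 375.95 + 484.65 + 6948.24 + 133.86 = 139529.21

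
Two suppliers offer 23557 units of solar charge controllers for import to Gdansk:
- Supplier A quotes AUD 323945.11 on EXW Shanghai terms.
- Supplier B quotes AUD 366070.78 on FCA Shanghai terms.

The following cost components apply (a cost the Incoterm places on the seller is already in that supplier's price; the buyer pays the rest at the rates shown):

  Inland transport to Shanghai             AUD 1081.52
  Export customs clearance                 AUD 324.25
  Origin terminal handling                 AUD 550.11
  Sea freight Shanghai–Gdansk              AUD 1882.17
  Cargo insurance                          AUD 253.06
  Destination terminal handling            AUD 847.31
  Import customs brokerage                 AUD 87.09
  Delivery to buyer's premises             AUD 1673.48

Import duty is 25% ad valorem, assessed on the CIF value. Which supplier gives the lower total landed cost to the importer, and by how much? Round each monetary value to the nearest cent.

Supplier A (EXW):
CIF value = EXW price + inland to port + export clearance + origin terminal + freight + insurance = 323945.11 + 1081.52 + 324.25 + 550.11 + 1882.17 + 253.06 = 328036.22
Import duty = 328036.22 × 25% = 82009.06
Buyer bears (A): 1081.52 + 324.25 + 550.11 + 1882.17 + 253.06 + 847.31 + 87.09 + 1673.48 = 6698.99
Landed cost (A) = invoice 323945.11 + 6698.99 + duty 82009.06 = 412653.16
Supplier B (FCA):
CIF value = FCA price + origin terminal + freight + insurance = 366070.78 + 550.11 + 1882.17 + 253.06 = 368756.12
Import duty = 368756.12 × 25% = 92189.03
Buyer bears (B): 550.11 + 1882.17 + 253.06 + 847.31 + 87.09 + 1673.48 = 5293.22
Landed cost (B) = invoice 366070.78 + 5293.22 + duty 92189.03 = 463553.03
Difference = |412653.16 − 463553.03| = 50899.87

Supplier A is cheaper by AUD 50899.87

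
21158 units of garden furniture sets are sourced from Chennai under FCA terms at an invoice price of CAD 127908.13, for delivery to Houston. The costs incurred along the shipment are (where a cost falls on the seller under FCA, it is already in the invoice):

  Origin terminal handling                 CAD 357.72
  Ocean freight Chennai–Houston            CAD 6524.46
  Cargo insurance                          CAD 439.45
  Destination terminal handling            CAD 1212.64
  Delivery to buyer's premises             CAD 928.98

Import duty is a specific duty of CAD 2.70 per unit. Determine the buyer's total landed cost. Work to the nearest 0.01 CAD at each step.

FCA: the seller delivers export-cleared goods to the carrier; the buyer bears costs from that point.
CIF value = FCA price + origin terminal + freight + insurance = 127908.13 + 357.72 + 6524.46 + 439.45 = 135229.76
Import duty = 21158 × 2.70 = 57126.60
Buyer bears: origin terminal 357.72 + freight 6524.46 + insurance 439.45 + destination terminal 1212.64 + delivery 928.98 + duty 57126.60 = 66589.85
Landed cost = invoice 127908.13 + 66589.85 = 194497.98

Total landed cost: CAD 194497.98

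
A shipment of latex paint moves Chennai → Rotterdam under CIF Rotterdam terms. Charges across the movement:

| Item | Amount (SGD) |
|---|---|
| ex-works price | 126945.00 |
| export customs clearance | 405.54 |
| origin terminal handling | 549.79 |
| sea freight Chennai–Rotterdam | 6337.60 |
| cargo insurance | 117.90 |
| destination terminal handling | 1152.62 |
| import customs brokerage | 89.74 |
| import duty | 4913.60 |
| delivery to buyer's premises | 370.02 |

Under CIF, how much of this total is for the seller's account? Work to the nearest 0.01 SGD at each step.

Seller's account: SGD 134355.83

CIF: the seller pays costs through ocean freight and marine insurance to the destination port.
Seller's account: goods 126945.00 + export clearance 405.54 + origin terminal 549.79 + freight 6337.60 + insurance 117.90 = 134355.83
Buyer's account: destination terminal 1152.62 + brokerage 89.74 + duty 4913.60 + delivery 370.02 = 6525.98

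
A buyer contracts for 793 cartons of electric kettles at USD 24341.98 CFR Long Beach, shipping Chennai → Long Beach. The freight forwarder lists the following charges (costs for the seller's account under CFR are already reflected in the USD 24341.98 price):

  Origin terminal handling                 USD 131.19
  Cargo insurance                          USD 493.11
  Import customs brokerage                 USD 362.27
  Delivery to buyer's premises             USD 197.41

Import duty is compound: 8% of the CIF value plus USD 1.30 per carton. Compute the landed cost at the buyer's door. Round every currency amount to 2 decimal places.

Total landed cost: USD 28412.48

CFR: the seller pays costs through ocean freight to the destination port, but not insurance.
Already in the invoice (seller's account under CFR): origin terminal — exclude.
CIF value = CFR price + insurance = 24341.98 + 493.11 = 24835.09
Ad valorem component: 24835.09 × 8% = 1986.81
Specific component: 793 × 1.30 = 1030.90
Import duty = 1986.81 + 1030.90 = 3017.71
Buyer bears: insurance 493.11 + brokerage 362.27 + delivery 197.41 + duty 3017.71 = 4070.50
Landed cost = invoice 24341.98 + 4070.50 = 28412.48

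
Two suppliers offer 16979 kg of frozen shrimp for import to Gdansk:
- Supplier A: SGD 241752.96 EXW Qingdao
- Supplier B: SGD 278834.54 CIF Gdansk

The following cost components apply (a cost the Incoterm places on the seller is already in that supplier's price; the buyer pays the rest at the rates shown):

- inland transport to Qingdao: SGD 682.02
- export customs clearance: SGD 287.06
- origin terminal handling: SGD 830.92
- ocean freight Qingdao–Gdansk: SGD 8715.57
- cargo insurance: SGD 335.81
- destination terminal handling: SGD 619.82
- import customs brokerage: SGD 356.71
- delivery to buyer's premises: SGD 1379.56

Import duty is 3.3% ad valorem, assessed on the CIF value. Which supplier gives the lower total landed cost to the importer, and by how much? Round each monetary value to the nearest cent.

Supplier A is cheaper by SGD 27095.80

Supplier A (EXW):
CIF value = EXW price + inland to port + export clearance + origin terminal + freight + insurance = 241752.96 + 682.02 + 287.06 + 830.92 + 8715.57 + 335.81 = 252604.34
Import duty = 252604.34 × 3.3% = 8335.94
Buyer bears (A): 682.02 + 287.06 + 830.92 + 8715.57 + 335.81 + 619.82 + 356.71 + 1379.56 = 13207.47
Landed cost (A) = invoice 241752.96 + 13207.47 + duty 8335.94 = 263296.37
Supplier B (CIF):
The CIF price already equals the CIF value: 278834.54
Import duty = 278834.54 × 3.3% = 9201.54
Buyer bears (B): 619.82 + 356.71 + 1379.56 = 2356.09
Landed cost (B) = invoice 278834.54 + 2356.09 + duty 9201.54 = 290392.17
Difference = |263296.37 − 290392.17| = 27095.80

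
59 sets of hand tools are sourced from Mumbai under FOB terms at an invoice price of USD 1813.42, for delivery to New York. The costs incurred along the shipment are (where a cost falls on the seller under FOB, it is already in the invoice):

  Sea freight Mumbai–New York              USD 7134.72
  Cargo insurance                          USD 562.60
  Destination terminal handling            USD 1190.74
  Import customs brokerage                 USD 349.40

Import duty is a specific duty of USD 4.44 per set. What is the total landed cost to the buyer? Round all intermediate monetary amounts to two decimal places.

FOB: the seller bears costs until goods are on board at the origin port; the buyer bears freight, insurance and all costs thereafter.
CIF value = FOB price + freight + insurance = 1813.42 + 7134.72 + 562.60 = 9510.74
Import duty = 59 × 4.44 = 261.96
Buyer bears: freight 7134.72 + insurance 562.60 + destination terminal 1190.74 + brokerage 349.40 + duty 261.96 = 9499.42
Landed cost = invoice 1813.42 + 9499.42 = 11312.84

Total landed cost: USD 11312.84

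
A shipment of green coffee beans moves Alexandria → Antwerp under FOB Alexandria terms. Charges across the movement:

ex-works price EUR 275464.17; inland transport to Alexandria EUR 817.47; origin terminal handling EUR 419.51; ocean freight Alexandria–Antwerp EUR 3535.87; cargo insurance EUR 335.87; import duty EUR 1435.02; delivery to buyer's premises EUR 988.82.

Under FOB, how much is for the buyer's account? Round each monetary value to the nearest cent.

FOB: the seller bears costs until goods are on board at the origin port; the buyer bears freight, insurance and all costs thereafter.
Seller's account: goods 275464.17 + inland to port 817.47 + origin terminal 419.51 = 276701.15
Buyer's account: freight 3535.87 + insurance 335.87 + duty 1435.02 + delivery 988.82 = 6295.58

Buyer's account: EUR 6295.58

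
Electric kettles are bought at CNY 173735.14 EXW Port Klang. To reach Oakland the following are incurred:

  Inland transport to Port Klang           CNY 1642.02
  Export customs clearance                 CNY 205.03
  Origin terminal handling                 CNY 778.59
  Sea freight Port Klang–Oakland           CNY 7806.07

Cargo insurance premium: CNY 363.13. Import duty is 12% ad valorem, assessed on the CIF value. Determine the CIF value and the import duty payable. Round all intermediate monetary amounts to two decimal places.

CIF value: CNY 184529.98; import duty: CNY 22143.60

CIF = EXW price + pre-shipment costs + freight + insurance
CIF = 173735.14 + 1642.02 + 205.03 + 778.59 + 7806.07 + 363.13 = 184529.98
Import duty = 184529.98 × 12% = 22143.60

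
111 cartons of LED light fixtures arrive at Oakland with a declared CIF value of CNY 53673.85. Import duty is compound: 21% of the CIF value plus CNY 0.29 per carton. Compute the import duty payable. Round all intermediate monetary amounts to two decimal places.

Import duty: CNY 11303.70

Ad valorem component: 53673.85 × 21% = 11271.51
Specific component: 111 × 0.29 = 32.19
Import duty = 11271.51 + 32.19 = 11303.70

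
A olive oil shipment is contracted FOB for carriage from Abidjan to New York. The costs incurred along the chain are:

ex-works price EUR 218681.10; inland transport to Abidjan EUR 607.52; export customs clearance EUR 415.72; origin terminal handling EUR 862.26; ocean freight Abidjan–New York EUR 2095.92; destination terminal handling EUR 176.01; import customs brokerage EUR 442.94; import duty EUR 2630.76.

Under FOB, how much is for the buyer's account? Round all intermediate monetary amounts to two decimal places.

Buyer's account: EUR 5345.63

FOB: the seller bears costs until goods are on board at the origin port; the buyer bears freight, insurance and all costs thereafter.
Seller's account: goods 218681.10 + inland to port 607.52 + export clearance 415.72 + origin terminal 862.26 = 220566.60
Buyer's account: freight 2095.92 + destination terminal 176.01 + brokerage 442.94 + duty 2630.76 = 5345.63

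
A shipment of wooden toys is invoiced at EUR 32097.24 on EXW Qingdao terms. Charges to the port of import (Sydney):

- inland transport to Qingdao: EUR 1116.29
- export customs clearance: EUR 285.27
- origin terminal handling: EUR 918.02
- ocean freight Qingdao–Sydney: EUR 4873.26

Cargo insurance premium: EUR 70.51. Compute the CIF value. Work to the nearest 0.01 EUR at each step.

CIF = EXW price + pre-shipment costs + freight + insurance
CIF = 32097.24 + 1116.29 + 285.27 + 918.02 + 4873.26 + 70.51 = 39360.59

CIF value: EUR 39360.59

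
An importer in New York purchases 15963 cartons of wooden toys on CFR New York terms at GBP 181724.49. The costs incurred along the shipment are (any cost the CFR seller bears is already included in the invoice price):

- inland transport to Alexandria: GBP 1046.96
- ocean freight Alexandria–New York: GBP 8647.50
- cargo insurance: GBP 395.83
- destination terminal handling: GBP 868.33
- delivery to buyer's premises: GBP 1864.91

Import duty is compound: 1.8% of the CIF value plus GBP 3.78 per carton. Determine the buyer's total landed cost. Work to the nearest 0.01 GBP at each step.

CFR: the seller pays costs through ocean freight to the destination port, but not insurance.
Already in the invoice (seller's account under CFR): inland to port, freight — exclude.
CIF value = CFR price + insurance = 181724.49 + 395.83 = 182120.32
Ad valorem component: 182120.32 × 1.8% = 3278.17
Specific component: 15963 × 3.78 = 60340.14
Import duty = 3278.17 + 60340.14 = 63618.31
Buyer bears: insurance 395.83 + destination terminal 868.33 + delivery 1864.91 + duty 63618.31 = 66747.38
Landed cost = invoice 181724.49 + 66747.38 = 248471.87

Total landed cost: GBP 248471.87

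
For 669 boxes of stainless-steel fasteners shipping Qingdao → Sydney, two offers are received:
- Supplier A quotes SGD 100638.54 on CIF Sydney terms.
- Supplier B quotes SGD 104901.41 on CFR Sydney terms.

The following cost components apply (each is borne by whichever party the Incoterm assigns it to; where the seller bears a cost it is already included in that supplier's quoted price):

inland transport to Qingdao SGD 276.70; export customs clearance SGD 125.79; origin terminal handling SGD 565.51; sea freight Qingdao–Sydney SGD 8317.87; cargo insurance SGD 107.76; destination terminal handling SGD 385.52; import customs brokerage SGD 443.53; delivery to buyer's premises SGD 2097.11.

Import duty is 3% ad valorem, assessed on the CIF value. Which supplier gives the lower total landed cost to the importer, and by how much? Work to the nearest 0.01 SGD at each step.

Supplier A is cheaper by SGD 4501.75

Supplier A (CIF):
The CIF price already equals the CIF value: 100638.54
Import duty = 100638.54 × 3% = 3019.16
Buyer bears (A): 385.52 + 443.53 + 2097.11 = 2926.16
Landed cost (A) = invoice 100638.54 + 2926.16 + duty 3019.16 = 106583.86
Supplier B (CFR):
CIF value = CFR price + insurance = 104901.41 + 107.76 = 105009.17
Import duty = 105009.17 × 3% = 3150.28
Buyer bears (B): 107.76 + 385.52 + 443.53 + 2097.11 = 3033.92
Landed cost (B) = invoice 104901.41 + 3033.92 + duty 3150.28 = 111085.61
Difference = |106583.86 − 111085.61| = 4501.75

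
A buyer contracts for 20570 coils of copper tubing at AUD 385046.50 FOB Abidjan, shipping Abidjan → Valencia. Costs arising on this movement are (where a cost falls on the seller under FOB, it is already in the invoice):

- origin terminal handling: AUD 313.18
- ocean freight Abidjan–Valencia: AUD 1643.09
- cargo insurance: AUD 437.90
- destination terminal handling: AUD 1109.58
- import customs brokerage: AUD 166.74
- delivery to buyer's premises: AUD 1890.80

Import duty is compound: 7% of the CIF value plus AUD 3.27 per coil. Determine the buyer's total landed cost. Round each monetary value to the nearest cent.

FOB: the seller bears costs until goods are on board at the origin port; the buyer bears freight, insurance and all costs thereafter.
Already in the invoice (seller's account under FOB): origin terminal — exclude.
CIF value = FOB price + freight + insurance = 385046.50 + 1643.09 + 437.90 = 387127.49
Ad valorem component: 387127.49 × 7% = 27098.92
Specific component: 20570 × 3.27 = 67263.90
Import duty = 27098.92 + 67263.90 = 94362.82
Buyer bears: freight 1643.09 + insurance 437.90 + destination terminal 1109.58 + brokerage 166.74 + delivery 1890.80 + duty 94362.82 = 99610.93
Landed cost = invoice 385046.50 + 99610.93 = 484657.43

Total landed cost: AUD 484657.43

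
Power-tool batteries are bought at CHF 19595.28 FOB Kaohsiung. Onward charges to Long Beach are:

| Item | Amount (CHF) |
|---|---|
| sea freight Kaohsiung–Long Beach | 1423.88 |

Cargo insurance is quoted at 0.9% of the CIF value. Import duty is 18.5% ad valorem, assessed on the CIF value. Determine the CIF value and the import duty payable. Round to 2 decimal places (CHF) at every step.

CIF value: CHF 21210.05; import duty: CHF 3923.86

Let C be the CIF value. C = FOB price + freight + 0.9% × C
C − 0.9% × C = 19595.28 + 1423.88
0.991 × C = 21019.16
C = 21019.16 / 0.991 = 21210.05
Insurance premium = 0.9% × 21210.05 = 190.89
Import duty = 21210.05 × 18.5% = 3923.86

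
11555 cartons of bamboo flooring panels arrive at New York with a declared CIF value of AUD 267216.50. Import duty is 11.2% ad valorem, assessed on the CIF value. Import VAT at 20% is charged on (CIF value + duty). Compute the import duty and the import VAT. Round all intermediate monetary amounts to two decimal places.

Import duty = 267216.50 × 11.2% = 29928.25
VAT base = CIF + duty = 267216.50 + 29928.25 = 297144.75
Import VAT = 297144.75 × 20% = 59428.95

Import duty: AUD 29928.25; import VAT: AUD 59428.95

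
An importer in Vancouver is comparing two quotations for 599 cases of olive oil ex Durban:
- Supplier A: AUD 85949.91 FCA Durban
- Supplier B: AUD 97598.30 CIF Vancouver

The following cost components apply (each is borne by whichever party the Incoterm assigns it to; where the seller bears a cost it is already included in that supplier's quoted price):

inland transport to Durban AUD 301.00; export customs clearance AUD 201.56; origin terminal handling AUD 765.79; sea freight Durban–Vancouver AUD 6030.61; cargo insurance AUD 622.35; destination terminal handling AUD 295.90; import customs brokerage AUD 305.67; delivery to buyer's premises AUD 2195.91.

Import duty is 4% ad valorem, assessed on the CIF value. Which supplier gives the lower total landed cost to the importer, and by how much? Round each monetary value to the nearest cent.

Supplier A is cheaper by AUD 4398.82

Supplier A (FCA):
CIF value = FCA price + origin terminal + freight + insurance = 85949.91 + 765.79 + 6030.61 + 622.35 = 93368.66
Import duty = 93368.66 × 4% = 3734.75
Buyer bears (A): 765.79 + 6030.61 + 622.35 + 295.90 + 305.67 + 2195.91 = 10216.23
Landed cost (A) = invoice 85949.91 + 10216.23 + duty 3734.75 = 99900.89
Supplier B (CIF):
The CIF price already equals the CIF value: 97598.30
Import duty = 97598.30 × 4% = 3903.93
Buyer bears (B): 295.90 + 305.67 + 2195.91 = 2797.48
Landed cost (B) = invoice 97598.30 + 2797.48 + duty 3903.93 = 104299.71
Difference = |99900.89 − 104299.71| = 4398.82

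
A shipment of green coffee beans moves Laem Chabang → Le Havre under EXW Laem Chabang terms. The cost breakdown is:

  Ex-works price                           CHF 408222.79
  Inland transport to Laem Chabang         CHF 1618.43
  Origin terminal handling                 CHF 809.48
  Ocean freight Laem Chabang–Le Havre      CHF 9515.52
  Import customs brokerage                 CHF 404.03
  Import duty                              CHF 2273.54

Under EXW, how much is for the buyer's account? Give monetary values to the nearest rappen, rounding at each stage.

EXW: the seller makes goods available at their premises; the buyer bears all onward costs.
Seller's account: goods 408222.79 = 408222.79
Buyer's account: inland to port 1618.43 + origin terminal 809.48 + freight 9515.52 + brokerage 404.03 + duty 2273.54 = 14621.00

Buyer's account: CHF 14621.00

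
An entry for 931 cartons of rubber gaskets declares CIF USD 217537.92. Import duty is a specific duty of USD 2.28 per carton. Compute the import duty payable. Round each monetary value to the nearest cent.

Import duty: USD 2122.68

Import duty = 931 × 2.28 = 2122.68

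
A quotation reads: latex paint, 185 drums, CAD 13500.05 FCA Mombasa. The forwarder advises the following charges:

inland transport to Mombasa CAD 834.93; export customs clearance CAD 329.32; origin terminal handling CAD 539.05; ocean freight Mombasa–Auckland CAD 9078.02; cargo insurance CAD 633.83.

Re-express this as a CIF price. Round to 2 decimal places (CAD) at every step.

Not relevant to the conversion: export clearance, inland to port — on the seller under both FCA and CIF; already in the FCA price and stays in the CIF price.
From FCA to CIF, the seller additionally bears: origin terminal, freight, insurance.
CIF price = 13500.05 + 539.05 + 9078.02 + 633.83 = 23750.95

CIF price: CAD 23750.95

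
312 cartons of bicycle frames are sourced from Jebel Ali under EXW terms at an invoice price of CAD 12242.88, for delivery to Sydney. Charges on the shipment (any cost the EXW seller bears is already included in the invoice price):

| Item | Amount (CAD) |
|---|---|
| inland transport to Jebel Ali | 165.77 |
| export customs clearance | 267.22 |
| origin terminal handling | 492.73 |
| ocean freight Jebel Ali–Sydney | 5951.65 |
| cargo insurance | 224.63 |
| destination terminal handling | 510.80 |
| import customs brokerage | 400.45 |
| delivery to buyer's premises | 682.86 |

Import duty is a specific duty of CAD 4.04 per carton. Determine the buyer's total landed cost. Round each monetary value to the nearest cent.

EXW: the seller makes goods available at their premises; the buyer bears all onward costs.
CIF value = EXW price + inland to port + export clearance + origin terminal + freight + insurance = 12242.88 + 165.77 + 267.22 + 492.73 + 5951.65 + 224.63 = 19344.88
Import duty = 312 × 4.04 = 1260.48
Buyer bears: inland to port 165.77 + export clearance 267.22 + origin terminal 492.73 + freight 5951.65 + insurance 224.63 + destination terminal 510.80 + brokerage 400.45 + delivery 682.86 + duty 1260.48 = 9956.59
Landed cost = invoice 12242.88 + 9956.59 = 22199.47

Total landed cost: CAD 22199.47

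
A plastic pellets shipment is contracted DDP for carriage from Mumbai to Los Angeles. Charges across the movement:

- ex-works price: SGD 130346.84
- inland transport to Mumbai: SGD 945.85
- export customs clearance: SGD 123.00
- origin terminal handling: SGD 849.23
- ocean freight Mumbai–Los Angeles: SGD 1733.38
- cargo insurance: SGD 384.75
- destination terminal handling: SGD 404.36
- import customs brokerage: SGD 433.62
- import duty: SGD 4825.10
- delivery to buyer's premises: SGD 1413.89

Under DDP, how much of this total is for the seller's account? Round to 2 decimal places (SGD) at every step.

DDP: the seller bears all costs including import duty.
Seller's account: goods 130346.84 + inland to port 945.85 + export clearance 123.00 + origin terminal 849.23 + freight 1733.38 + insurance 384.75 + destination terminal 404.36 + brokerage 433.62 + duty 4825.10 + delivery 1413.89 = 141460.02
Buyer's account: 0.00

Seller's account: SGD 141460.02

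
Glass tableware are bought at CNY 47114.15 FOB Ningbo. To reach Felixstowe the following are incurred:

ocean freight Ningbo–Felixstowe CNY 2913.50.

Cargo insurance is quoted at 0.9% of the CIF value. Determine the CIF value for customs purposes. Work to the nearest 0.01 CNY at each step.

Let C be the CIF value. C = FOB price + freight + 0.9% × C
C − 0.9% × C = 47114.15 + 2913.50
0.991 × C = 50027.65
C = 50027.65 / 0.991 = 50481.99
Insurance premium = 0.9% × 50481.99 = 454.34

CIF value: CNY 50481.99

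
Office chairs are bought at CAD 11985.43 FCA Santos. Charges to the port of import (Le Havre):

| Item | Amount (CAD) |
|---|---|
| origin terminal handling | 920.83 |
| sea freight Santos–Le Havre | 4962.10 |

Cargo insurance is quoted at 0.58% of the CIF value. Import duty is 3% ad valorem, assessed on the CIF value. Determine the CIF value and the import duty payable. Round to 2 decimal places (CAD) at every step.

Let C be the CIF value. C = FCA price + pre-shipment costs + freight + 0.58% × C
C − 0.58% × C = 11985.43 + 920.83 + 4962.10
0.9942 × C = 17868.36
C = 17868.36 / 0.9942 = 17972.60
Insurance premium = 0.58% × 17972.60 = 104.24
Import duty = 17972.60 × 3% = 539.18

CIF value: CAD 17972.60; import duty: CAD 539.18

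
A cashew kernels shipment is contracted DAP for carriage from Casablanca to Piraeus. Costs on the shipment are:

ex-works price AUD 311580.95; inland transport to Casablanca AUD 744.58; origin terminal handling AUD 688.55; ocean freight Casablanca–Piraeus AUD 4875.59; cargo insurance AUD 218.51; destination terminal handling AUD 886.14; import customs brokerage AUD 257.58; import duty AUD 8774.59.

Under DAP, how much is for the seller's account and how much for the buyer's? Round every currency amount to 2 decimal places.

DAP: the seller bears all costs to the named destination except import duty and clearance.
Seller's account: goods 311580.95 + inland to port 744.58 + origin terminal 688.55 + freight 4875.59 + insurance 218.51 + destination terminal 886.14 = 318994.32
Buyer's account: brokerage 257.58 + duty 8774.59 = 9032.17

Seller: AUD 318994.32; buyer: AUD 9032.17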